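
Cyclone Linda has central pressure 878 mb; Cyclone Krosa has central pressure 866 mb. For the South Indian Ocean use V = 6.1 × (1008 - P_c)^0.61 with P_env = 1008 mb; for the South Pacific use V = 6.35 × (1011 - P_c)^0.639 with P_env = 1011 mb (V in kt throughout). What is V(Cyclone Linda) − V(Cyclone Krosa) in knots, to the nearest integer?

Cyclone Linda: ΔP = 130; V ≈ 6.1 × 130^0.61 ≈ 118.81 kt.
Cyclone Krosa: ΔP = 145; V ≈ 6.35 × 145^0.639 ≈ 152.72 kt.
Difference ≈ 118.81 − 152.72 = -33.91 → -34 kt.

-34 kt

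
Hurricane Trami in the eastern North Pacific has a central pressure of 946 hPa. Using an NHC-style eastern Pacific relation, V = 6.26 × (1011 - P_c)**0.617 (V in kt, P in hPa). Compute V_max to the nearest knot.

ΔP = 1011 − 946 = 65 hPa.
65^0.617 ≈ 13.139.
V ≈ 6.26 × 13.139 ≈ 82.3 kt.

82 kt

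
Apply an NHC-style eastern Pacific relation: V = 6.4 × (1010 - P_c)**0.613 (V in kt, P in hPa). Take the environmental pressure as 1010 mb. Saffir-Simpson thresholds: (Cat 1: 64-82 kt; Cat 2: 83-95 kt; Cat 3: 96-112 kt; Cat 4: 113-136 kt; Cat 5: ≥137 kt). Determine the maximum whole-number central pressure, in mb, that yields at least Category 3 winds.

927 mb

Category 3 begins at V = 96 kt.
Required ΔP = (96/6.4)^(1/0.613) = 15.000^1.631 ≈ 82.91 mb.
P_c ≤ 1010 − 82.91 = 927.09, so the highest integer P_c is 927 mb.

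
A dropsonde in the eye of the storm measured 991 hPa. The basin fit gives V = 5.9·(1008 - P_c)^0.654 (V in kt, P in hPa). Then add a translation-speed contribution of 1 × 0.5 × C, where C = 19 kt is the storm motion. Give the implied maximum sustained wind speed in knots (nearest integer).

ΔP = 1008 − 991 = 17 hPa.
17^0.654 ≈ 6.378.
V ≈ 5.9 × 6.378 ≈ 37.6 kt.
Translation term: 1 × 0.5 × 19 = 9.5 kt.
Corrected V ≈ 47.1 kt → 47 kt.

47 kt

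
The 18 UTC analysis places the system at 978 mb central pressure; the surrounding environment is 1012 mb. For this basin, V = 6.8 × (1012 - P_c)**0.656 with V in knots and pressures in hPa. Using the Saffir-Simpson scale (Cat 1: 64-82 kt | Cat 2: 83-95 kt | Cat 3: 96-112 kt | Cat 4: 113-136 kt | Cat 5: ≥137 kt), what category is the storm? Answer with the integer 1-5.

1

ΔP = 1012 − 978 = 34 mb.
V ≈ 6.8 × 34^0.656 = 6.8 × 10.11 ≈ 69 kt.
69 kt falls in the Category 1 band.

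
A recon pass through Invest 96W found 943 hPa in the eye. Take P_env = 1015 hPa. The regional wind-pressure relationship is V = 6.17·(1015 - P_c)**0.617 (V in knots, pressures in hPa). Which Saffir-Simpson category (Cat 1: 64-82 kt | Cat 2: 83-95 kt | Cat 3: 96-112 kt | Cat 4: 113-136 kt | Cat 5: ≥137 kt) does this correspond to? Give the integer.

2

ΔP = 1015 − 943 = 72 hPa.
V ≈ 6.17 × 72^0.617 = 6.17 × 14.00 ≈ 86 kt.
86 kt falls in the Category 2 band.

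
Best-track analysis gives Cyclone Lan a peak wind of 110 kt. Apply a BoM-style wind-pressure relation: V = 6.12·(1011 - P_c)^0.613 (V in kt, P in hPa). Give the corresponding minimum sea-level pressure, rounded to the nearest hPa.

900 hPa

ΔP = (V / 6.12)^(1/0.613) = (110/6.12)^1.631.
110/6.12 = 17.974; 17.974^1.631 ≈ 111.36 hPa.
P_c = 1011 − 111.36 = 899.64 ≈ 900 hPa.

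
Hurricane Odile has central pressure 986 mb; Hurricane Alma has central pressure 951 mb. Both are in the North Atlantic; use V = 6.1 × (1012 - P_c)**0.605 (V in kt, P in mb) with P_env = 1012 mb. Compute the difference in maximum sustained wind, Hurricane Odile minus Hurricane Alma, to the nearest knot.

Hurricane Odile: ΔP = 26; V ≈ 6.1 × 26^0.605 ≈ 43.79 kt.
Hurricane Alma: ΔP = 61; V ≈ 6.1 × 61^0.605 ≈ 73.36 kt.
Difference ≈ 43.79 − 73.36 = -29.57 → -30 kt.

-30 kt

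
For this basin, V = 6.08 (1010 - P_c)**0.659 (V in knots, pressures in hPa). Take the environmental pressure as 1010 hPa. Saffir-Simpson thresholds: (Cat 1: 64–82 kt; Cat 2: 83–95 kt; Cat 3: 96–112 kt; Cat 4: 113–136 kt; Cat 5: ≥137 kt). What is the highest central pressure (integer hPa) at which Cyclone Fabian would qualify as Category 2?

Category 2 begins at V = 83 kt.
Required ΔP = (83/6.08)^(1/0.659) = 13.651^1.517 ≈ 52.79 hPa.
P_c ≤ 1010 − 52.79 = 957.21, so the highest integer P_c is 957 hPa.

957 hPa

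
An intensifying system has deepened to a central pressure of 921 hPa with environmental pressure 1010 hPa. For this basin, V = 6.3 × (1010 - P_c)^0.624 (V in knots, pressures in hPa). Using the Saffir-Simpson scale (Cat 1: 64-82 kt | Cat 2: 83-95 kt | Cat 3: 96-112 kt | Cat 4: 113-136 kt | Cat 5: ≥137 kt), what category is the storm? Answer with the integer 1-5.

ΔP = 1010 − 921 = 89 hPa.
V ≈ 6.3 × 89^0.624 = 6.3 × 16.46 ≈ 104 kt.
104 kt falls in the Category 3 band.

3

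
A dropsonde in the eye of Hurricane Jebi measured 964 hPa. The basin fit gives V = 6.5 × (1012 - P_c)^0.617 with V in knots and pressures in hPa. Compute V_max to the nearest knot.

ΔP = 1012 − 964 = 48 hPa.
48^0.617 ≈ 10.897.
V ≈ 6.5 × 10.897 ≈ 70.8 kt.

71 kt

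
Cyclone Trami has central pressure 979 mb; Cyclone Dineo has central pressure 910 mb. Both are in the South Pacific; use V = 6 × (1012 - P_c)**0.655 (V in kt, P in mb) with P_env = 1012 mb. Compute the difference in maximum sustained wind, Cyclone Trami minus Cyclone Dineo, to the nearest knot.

-65 kt

Cyclone Trami: ΔP = 33; V ≈ 6 × 33^0.655 ≈ 59.26 kt.
Cyclone Dineo: ΔP = 102; V ≈ 6 × 102^0.655 ≈ 124.10 kt.
Difference ≈ 59.26 − 124.10 = -64.84 → -65 kt.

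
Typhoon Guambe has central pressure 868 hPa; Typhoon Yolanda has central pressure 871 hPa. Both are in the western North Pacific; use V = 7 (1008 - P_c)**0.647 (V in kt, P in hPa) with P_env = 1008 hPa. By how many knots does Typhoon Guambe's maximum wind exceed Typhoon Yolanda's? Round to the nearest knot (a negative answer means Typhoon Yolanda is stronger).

Typhoon Guambe: ΔP = 140; V ≈ 7 × 140^0.647 ≈ 171.25 kt.
Typhoon Yolanda: ΔP = 137; V ≈ 7 × 137^0.647 ≈ 168.87 kt.
Difference ≈ 171.25 − 168.87 = 2.38 → 2 kt.

2 kt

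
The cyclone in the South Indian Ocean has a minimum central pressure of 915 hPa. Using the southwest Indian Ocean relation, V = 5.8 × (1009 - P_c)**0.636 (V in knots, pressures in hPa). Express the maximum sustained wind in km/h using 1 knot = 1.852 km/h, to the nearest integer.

193 km/h

ΔP = 1009 − 915 = 94 hPa.
V ≈ 5.8 × 94^0.636 = 5.8 × 17.985 ≈ 104.313 kt.
104.313 × 1.852 ≈ 193.19 km/h → 193 km/h.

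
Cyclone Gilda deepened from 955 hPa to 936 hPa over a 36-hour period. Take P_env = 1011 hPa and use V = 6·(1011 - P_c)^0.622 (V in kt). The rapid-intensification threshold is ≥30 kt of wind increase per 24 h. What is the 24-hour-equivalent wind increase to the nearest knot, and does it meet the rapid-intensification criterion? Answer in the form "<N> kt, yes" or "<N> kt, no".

V₁: ΔP = 56, V ≈ 6 × 56^0.622 ≈ 73.37 kt.
V₂: ΔP = 75, V ≈ 6 × 75^0.622 ≈ 87.99 kt.
ΔV over 36 h = 14.62 kt → 24 h equivalent = 14.62 × 24/36 ≈ 9.75 kt.
10 kt < 30 kt ⇒ not rapid intensification.

10 kt, no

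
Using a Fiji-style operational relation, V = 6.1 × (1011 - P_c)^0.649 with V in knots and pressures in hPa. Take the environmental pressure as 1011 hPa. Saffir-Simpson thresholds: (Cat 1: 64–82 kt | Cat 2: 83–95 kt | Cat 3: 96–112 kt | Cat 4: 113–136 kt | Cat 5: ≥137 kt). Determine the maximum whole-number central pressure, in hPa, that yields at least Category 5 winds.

Category 5 begins at V = 137 kt.
Required ΔP = (137/6.1)^(1/0.649) = 22.459^1.541 ≈ 120.86 hPa.
P_c ≤ 1011 − 120.86 = 890.14, so the highest integer P_c is 890 hPa.

890 hPa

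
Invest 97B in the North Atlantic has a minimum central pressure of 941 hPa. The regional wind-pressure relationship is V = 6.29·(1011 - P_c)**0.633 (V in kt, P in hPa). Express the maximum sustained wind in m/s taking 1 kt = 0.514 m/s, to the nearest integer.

ΔP = 1011 − 941 = 70 hPa.
V ≈ 6.29 × 70^0.633 = 6.29 × 14.721 ≈ 92.597 kt.
92.597 × 0.514 ≈ 47.59 m/s → 48 m/s.

48 m/s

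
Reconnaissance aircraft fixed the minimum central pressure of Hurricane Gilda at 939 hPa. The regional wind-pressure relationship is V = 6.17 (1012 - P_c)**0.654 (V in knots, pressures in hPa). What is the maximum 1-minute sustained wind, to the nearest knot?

102 kt

ΔP = 1012 − 939 = 73 hPa.
73^0.654 ≈ 16.543.
V ≈ 6.17 × 16.543 ≈ 102.1 kt.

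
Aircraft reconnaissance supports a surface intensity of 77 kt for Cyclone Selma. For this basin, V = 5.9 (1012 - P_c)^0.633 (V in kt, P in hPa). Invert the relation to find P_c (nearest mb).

954 mb

ΔP = (V / 5.9)^(1/0.633) = (77/5.9)^1.580.
77/5.9 = 13.051; 13.051^1.580 ≈ 57.87 mb.
P_c = 1012 − 57.87 = 954.13 ≈ 954 mb.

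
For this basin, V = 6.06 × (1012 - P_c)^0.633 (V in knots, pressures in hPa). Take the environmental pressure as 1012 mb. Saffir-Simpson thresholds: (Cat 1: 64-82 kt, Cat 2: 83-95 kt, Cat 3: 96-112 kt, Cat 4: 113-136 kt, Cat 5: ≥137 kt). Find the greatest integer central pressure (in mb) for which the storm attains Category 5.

874 mb

Category 5 begins at V = 137 kt.
Required ΔP = (137/6.06)^(1/0.633) = 22.607^1.580 ≈ 137.85 mb.
P_c ≤ 1012 − 137.85 = 874.15, so the highest integer P_c is 874 mb.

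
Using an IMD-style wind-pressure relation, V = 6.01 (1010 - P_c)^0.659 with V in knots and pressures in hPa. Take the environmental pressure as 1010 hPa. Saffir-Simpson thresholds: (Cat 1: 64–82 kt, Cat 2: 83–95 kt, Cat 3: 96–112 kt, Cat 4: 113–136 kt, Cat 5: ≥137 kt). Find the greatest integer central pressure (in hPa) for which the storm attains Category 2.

956 hPa

Category 2 begins at V = 83 kt.
Required ΔP = (83/6.01)^(1/0.659) = 13.810^1.517 ≈ 53.73 hPa.
P_c ≤ 1010 − 53.73 = 956.27, so the highest integer P_c is 956 hPa.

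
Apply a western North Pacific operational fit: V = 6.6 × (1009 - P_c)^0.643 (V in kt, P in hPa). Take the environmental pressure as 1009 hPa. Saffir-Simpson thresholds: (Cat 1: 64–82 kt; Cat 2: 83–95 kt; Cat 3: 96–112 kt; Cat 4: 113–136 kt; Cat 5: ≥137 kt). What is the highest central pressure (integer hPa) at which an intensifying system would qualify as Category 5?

897 hPa

Category 5 begins at V = 137 kt.
Required ΔP = (137/6.6)^(1/0.643) = 20.758^1.555 ≈ 111.81 hPa.
P_c ≤ 1009 − 111.81 = 897.19, so the highest integer P_c is 897 hPa.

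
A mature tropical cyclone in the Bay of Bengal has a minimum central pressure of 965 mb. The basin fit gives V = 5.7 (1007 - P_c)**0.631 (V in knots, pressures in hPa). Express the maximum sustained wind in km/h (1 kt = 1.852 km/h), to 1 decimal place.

111.6 km/h

ΔP = 1007 − 965 = 42 mb.
V ≈ 5.7 × 42^0.631 = 5.7 × 10.575 ≈ 60.276 kt.
60.276 × 1.852 ≈ 111.63 km/h → 111.6 km/h.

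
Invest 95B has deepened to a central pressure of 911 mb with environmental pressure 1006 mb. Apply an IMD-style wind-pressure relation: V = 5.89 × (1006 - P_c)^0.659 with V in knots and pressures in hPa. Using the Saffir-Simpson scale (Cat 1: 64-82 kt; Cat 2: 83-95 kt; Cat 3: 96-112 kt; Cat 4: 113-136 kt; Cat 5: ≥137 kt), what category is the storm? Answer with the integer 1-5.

4

ΔP = 1006 − 911 = 95 mb.
V ≈ 5.89 × 95^0.659 = 5.89 × 20.11 ≈ 118 kt.
118 kt falls in the Category 4 band.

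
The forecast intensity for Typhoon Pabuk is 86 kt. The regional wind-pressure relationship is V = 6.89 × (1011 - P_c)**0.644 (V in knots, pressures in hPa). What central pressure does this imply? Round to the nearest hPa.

ΔP = (V / 6.89)^(1/0.644) = (86/6.89)^1.553.
86/6.89 = 12.482; 12.482^1.553 ≈ 50.38 hPa.
P_c = 1011 − 50.38 = 960.62 ≈ 961 hPa.

961 hPa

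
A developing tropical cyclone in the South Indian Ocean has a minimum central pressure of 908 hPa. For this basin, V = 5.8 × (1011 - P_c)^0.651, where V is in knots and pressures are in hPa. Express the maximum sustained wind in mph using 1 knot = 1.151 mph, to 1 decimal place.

136.4 mph

ΔP = 1011 − 908 = 103 hPa.
V ≈ 5.8 × 103^0.651 = 5.8 × 20.434 ≈ 118.518 kt.
118.518 × 1.151 ≈ 136.41 mph → 136.4 mph.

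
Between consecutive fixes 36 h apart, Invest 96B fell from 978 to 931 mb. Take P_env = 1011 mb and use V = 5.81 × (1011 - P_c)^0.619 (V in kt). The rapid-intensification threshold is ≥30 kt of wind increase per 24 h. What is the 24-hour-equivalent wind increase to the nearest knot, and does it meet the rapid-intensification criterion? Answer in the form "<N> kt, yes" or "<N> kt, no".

25 kt, no

V₁: ΔP = 33, V ≈ 5.81 × 33^0.619 ≈ 50.60 kt.
V₂: ΔP = 80, V ≈ 5.81 × 80^0.619 ≈ 87.54 kt.
ΔV over 36 h = 36.94 kt → 24 h equivalent = 36.94 × 24/36 ≈ 24.63 kt.
25 kt < 30 kt ⇒ not rapid intensification.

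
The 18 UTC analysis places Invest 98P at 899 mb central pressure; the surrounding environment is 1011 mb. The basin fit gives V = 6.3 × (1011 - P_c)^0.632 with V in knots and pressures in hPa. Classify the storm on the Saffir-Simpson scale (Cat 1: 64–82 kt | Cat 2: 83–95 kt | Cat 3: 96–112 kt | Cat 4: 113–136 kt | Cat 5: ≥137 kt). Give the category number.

4

ΔP = 1011 − 899 = 112 mb.
V ≈ 6.3 × 112^0.632 = 6.3 × 19.73 ≈ 124 kt.
124 kt falls in the Category 4 band.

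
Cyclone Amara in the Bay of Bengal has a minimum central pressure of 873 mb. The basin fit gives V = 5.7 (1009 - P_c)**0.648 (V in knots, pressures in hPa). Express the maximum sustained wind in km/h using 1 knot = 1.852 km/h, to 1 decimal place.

ΔP = 1009 − 873 = 136 mb.
V ≈ 5.7 × 136^0.648 = 5.7 × 24.129 ≈ 137.533 kt.
137.533 × 1.852 ≈ 254.71 km/h → 254.7 km/h.

254.7 km/h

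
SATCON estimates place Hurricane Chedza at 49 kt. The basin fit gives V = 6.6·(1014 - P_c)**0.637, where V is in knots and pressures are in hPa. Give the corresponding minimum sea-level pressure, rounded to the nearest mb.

ΔP = (V / 6.6)^(1/0.637) = (49/6.6)^1.570.
49/6.6 = 7.424; 7.424^1.570 ≈ 23.27 mb.
P_c = 1014 − 23.27 = 990.73 ≈ 991 mb.

991 mb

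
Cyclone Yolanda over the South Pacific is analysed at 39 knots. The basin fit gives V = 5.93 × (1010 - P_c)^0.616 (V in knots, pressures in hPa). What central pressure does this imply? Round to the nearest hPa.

989 hPa

ΔP = (V / 5.93)^(1/0.616) = (39/5.93)^1.623.
39/5.93 = 6.577; 6.577^1.623 ≈ 21.28 hPa.
P_c = 1010 − 21.28 = 988.72 ≈ 989 hPa.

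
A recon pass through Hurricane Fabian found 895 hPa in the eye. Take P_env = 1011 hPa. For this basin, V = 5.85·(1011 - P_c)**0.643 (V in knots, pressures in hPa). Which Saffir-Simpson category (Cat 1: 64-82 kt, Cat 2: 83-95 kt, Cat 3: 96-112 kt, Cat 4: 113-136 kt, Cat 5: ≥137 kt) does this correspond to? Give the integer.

ΔP = 1011 − 895 = 116 hPa.
V ≈ 5.85 × 116^0.643 = 5.85 × 21.25 ≈ 124 kt.
124 kt falls in the Category 4 band.

4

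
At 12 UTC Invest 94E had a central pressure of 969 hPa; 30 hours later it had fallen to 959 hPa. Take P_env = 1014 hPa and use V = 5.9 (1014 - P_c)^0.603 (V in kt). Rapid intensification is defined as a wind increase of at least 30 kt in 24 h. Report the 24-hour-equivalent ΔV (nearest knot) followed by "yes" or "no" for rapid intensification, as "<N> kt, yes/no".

V₁: ΔP = 45, V ≈ 5.9 × 45^0.603 ≈ 58.58 kt.
V₂: ΔP = 55, V ≈ 5.9 × 55^0.603 ≈ 66.11 kt.
ΔV over 30 h = 7.53 kt → 24 h equivalent = 7.53 × 24/30 ≈ 6.02 kt.
6 kt < 30 kt ⇒ not rapid intensification.

6 kt, no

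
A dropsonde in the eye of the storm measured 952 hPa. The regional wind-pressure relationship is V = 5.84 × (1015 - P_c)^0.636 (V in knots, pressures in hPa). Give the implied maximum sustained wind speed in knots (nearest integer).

81 kt

ΔP = 1015 − 952 = 63 hPa.
63^0.636 ≈ 13.944.
V ≈ 5.84 × 13.944 ≈ 81.4 kt.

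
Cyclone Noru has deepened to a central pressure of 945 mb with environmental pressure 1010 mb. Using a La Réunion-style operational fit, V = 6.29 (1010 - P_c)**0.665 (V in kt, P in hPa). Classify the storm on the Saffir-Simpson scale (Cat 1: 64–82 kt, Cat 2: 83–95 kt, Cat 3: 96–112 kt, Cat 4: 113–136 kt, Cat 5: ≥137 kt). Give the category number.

3

ΔP = 1010 − 945 = 65 mb.
V ≈ 6.29 × 65^0.665 = 6.29 × 16.05 ≈ 101 kt.
101 kt falls in the Category 3 band.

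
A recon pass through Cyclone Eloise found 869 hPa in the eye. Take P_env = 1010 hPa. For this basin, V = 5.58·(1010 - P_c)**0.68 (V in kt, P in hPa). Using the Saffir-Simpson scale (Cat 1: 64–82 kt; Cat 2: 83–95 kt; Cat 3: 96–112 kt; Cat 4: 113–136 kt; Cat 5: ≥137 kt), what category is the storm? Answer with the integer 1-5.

5

ΔP = 1010 − 869 = 141 hPa.
V ≈ 5.58 × 141^0.68 = 5.58 × 28.94 ≈ 161 kt.
161 kt falls in the Category 5 band.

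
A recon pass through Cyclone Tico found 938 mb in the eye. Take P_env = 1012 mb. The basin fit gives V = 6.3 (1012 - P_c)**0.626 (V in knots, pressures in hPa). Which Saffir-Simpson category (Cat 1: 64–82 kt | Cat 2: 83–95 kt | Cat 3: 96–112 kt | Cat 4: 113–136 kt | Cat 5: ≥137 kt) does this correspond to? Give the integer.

ΔP = 1012 − 938 = 74 mb.
V ≈ 6.3 × 74^0.626 = 6.3 × 14.80 ≈ 93 kt.
93 kt falls in the Category 2 band.

2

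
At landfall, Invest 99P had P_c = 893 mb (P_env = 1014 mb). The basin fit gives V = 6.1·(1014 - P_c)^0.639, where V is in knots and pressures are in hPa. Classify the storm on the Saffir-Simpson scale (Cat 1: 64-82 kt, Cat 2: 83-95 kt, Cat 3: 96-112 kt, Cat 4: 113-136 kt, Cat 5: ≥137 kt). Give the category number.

4

ΔP = 1014 − 893 = 121 mb.
V ≈ 6.1 × 121^0.639 = 6.1 × 21.42 ≈ 131 kt.
131 kt falls in the Category 4 band.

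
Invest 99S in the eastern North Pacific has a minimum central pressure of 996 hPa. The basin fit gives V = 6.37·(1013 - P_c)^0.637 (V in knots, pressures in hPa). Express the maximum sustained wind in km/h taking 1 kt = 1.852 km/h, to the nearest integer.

72 km/h

ΔP = 1013 − 996 = 17 hPa.
V ≈ 6.37 × 17^0.637 = 6.37 × 6.078 ≈ 38.720 kt.
38.720 × 1.852 ≈ 71.71 km/h → 72 km/h.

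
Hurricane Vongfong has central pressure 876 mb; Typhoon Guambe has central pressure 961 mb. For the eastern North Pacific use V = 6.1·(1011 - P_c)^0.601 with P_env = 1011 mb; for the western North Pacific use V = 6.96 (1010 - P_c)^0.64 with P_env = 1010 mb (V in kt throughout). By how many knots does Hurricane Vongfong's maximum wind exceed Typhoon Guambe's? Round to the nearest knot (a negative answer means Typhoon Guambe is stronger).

32 kt

Hurricane Vongfong: ΔP = 135; V ≈ 6.1 × 135^0.601 ≈ 116.32 kt.
Typhoon Guambe: ΔP = 49; V ≈ 6.96 × 49^0.64 ≈ 84.01 kt.
Difference ≈ 116.32 − 84.01 = 32.31 → 32 kt.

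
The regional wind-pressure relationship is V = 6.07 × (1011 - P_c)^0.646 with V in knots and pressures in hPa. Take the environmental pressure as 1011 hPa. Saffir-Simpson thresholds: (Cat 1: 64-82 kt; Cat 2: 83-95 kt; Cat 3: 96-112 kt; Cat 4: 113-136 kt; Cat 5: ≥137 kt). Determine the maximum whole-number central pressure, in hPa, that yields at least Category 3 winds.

939 hPa

Category 3 begins at V = 96 kt.
Required ΔP = (96/6.07)^(1/0.646) = 15.815^1.548 ≈ 71.81 hPa.
P_c ≤ 1011 − 71.81 = 939.19, so the highest integer P_c is 939 hPa.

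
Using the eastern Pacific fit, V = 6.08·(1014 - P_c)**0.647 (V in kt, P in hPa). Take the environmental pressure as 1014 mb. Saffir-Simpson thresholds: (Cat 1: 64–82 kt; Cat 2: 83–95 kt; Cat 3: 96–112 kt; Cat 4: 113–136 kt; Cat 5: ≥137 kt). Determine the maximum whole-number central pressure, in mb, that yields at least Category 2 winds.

Category 2 begins at V = 83 kt.
Required ΔP = (83/6.08)^(1/0.647) = 13.651^1.546 ≈ 56.82 mb.
P_c ≤ 1014 − 56.82 = 957.18, so the highest integer P_c is 957 mb.

957 mb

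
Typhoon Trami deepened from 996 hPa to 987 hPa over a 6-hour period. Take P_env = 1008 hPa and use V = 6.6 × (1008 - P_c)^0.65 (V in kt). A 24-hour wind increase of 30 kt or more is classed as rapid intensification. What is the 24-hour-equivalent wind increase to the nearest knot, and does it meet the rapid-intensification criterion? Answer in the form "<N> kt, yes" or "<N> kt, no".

58 kt, yes

V₁: ΔP = 12, V ≈ 6.6 × 12^0.65 ≈ 33.19 kt.
V₂: ΔP = 21, V ≈ 6.6 × 21^0.65 ≈ 47.75 kt.
ΔV over 6 h = 14.56 kt → 24 h equivalent = 14.56 × 24/6 ≈ 58.24 kt.
58 kt ≥ 30 kt ⇒ rapid intensification.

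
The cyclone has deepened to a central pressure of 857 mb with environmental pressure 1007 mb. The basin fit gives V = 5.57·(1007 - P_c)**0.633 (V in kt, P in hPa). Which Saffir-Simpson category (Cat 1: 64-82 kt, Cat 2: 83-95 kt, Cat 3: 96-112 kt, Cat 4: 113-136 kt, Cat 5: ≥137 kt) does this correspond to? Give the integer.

ΔP = 1007 − 857 = 150 mb.
V ≈ 5.57 × 150^0.633 = 5.57 × 23.85 ≈ 133 kt.
133 kt falls in the Category 4 band.

4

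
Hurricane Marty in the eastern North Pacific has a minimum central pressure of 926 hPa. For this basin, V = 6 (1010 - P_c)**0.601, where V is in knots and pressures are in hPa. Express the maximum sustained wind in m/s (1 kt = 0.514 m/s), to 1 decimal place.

44.2 m/s

ΔP = 1010 − 926 = 84 hPa.
V ≈ 6 × 84^0.601 = 6 × 14.338 ≈ 86.029 kt.
86.029 × 0.514 ≈ 44.22 m/s → 44.2 m/s.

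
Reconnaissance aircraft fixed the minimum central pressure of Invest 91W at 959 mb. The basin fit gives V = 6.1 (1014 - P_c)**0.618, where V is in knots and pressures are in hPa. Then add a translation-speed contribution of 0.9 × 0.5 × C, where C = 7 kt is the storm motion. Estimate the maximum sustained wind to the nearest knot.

76 kt

ΔP = 1014 − 959 = 55 mb.
55^0.618 ≈ 11.900.
V ≈ 6.1 × 11.900 ≈ 72.6 kt.
Translation term: 0.9 × 0.5 × 7 = 3.15 kt.
Corrected V ≈ 75.75 kt → 76 kt.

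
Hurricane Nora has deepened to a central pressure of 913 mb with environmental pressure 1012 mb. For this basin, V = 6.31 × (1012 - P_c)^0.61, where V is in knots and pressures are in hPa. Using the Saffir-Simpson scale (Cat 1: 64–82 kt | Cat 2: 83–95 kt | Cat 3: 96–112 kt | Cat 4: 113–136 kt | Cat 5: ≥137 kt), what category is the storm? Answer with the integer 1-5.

ΔP = 1012 − 913 = 99 mb.
V ≈ 6.31 × 99^0.61 = 6.31 × 16.49 ≈ 104 kt.
104 kt falls in the Category 3 band.

3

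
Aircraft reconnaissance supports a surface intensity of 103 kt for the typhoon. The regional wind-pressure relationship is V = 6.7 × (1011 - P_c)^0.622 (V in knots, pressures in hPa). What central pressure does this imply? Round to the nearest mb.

930 mb

ΔP = (V / 6.7)^(1/0.622) = (103/6.7)^1.608.
103/6.7 = 15.373; 15.373^1.608 ≈ 80.91 mb.
P_c = 1011 − 80.91 = 930.09 ≈ 930 mb.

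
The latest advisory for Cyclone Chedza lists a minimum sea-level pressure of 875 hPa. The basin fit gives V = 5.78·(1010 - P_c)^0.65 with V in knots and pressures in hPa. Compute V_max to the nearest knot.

ΔP = 1010 − 875 = 135 hPa.
135^0.65 ≈ 24.250.
V ≈ 5.78 × 24.250 ≈ 140.2 kt.

140 kt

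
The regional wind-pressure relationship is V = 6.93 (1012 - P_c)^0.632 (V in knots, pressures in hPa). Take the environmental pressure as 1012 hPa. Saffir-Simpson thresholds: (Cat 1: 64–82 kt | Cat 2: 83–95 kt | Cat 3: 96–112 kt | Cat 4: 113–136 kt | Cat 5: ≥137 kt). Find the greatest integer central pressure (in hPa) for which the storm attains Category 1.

978 hPa

Category 1 begins at V = 64 kt.
Required ΔP = (64/6.93)^(1/0.632) = 9.235^1.582 ≈ 33.70 hPa.
P_c ≤ 1012 − 33.70 = 978.30, so the highest integer P_c is 978 hPa.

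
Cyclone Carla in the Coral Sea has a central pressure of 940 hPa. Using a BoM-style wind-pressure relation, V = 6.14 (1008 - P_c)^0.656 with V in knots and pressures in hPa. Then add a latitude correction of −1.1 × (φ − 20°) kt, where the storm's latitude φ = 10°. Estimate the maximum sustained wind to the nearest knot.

109 kt

ΔP = 1008 − 940 = 68 hPa.
68^0.656 ≈ 15.927.
V ≈ 6.14 × 15.927 ≈ 97.8 kt.
Latitude correction: −1.1 × (10 − 20) = 11 kt.
Corrected V ≈ 108.8 kt → 109 kt.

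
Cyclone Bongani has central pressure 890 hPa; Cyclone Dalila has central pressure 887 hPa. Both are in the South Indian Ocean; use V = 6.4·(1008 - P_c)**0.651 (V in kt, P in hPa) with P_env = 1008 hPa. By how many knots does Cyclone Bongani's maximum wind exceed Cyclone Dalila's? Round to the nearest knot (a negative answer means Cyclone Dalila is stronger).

Cyclone Bongani: ΔP = 118; V ≈ 6.4 × 118^0.651 ≈ 142.88 kt.
Cyclone Dalila: ΔP = 121; V ≈ 6.4 × 121^0.651 ≈ 145.24 kt.
Difference ≈ 142.88 − 145.24 = -2.36 → -2 kt.

-2 kt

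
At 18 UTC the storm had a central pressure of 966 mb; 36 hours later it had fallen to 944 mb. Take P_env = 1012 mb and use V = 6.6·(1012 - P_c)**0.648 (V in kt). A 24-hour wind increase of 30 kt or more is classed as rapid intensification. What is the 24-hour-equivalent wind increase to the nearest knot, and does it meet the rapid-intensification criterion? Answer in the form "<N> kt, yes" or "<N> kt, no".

15 kt, no

V₁: ΔP = 46, V ≈ 6.6 × 46^0.648 ≈ 78.89 kt.
V₂: ΔP = 68, V ≈ 6.6 × 68^0.648 ≈ 101.63 kt.
ΔV over 36 h = 22.74 kt → 24 h equivalent = 22.74 × 24/36 ≈ 15.16 kt.
15 kt < 30 kt ⇒ not rapid intensification.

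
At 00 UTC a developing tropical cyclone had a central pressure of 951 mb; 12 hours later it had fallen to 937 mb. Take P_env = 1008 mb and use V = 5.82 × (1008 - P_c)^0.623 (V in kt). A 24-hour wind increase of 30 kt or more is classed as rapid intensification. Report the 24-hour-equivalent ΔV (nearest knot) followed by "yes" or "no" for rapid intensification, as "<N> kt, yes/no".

V₁: ΔP = 57, V ≈ 5.82 × 57^0.623 ≈ 72.25 kt.
V₂: ΔP = 71, V ≈ 5.82 × 71^0.623 ≈ 82.84 kt.
ΔV over 12 h = 10.59 kt → 24 h equivalent = 10.59 × 24/12 ≈ 21.18 kt.
21 kt < 30 kt ⇒ not rapid intensification.

21 kt, no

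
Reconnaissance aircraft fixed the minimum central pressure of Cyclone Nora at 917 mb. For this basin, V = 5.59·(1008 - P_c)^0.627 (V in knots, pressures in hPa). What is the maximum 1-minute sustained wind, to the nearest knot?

ΔP = 1008 − 917 = 91 mb.
91^0.627 ≈ 16.917.
V ≈ 5.59 × 16.917 ≈ 94.6 kt.

95 kt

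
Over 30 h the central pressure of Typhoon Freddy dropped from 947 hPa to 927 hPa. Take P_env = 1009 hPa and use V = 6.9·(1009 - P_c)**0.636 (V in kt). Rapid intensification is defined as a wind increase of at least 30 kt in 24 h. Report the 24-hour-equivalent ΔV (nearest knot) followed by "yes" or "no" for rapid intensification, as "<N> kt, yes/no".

15 kt, no

V₁: ΔP = 62, V ≈ 6.9 × 62^0.636 ≈ 95.24 kt.
V₂: ΔP = 82, V ≈ 6.9 × 82^0.636 ≈ 113.77 kt.
ΔV over 30 h = 18.53 kt → 24 h equivalent = 18.53 × 24/30 ≈ 14.82 kt.
15 kt < 30 kt ⇒ not rapid intensification.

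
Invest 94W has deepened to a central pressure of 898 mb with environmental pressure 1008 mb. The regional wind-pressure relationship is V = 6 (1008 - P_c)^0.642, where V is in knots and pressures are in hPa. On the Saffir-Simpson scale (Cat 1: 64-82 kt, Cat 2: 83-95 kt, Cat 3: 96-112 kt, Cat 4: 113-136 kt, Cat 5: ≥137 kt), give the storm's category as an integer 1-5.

ΔP = 1008 − 898 = 110 mb.
V ≈ 6 × 110^0.642 = 6 × 20.44 ≈ 123 kt.
123 kt falls in the Category 4 band.

4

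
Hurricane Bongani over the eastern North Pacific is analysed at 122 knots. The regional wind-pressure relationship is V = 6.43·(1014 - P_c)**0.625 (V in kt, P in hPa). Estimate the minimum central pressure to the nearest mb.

903 mb

ΔP = (V / 6.43)^(1/0.625) = (122/6.43)^1.600.
122/6.43 = 18.974; 18.974^1.600 ≈ 110.93 mb.
P_c = 1014 − 110.93 = 903.07 ≈ 903 mb.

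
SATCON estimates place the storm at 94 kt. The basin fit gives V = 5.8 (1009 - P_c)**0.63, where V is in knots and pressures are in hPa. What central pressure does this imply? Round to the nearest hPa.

ΔP = (V / 5.8)^(1/0.63) = (94/5.8)^1.587.
94/5.8 = 16.207; 16.207^1.587 ≈ 83.21 hPa.
P_c = 1009 − 83.21 = 925.79 ≈ 926 hPa.

926 hPa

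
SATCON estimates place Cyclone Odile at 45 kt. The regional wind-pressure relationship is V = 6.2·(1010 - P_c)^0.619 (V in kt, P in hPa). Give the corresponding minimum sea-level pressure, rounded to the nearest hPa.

ΔP = (V / 6.2)^(1/0.619) = (45/6.2)^1.616.
45/6.2 = 7.258; 7.258^1.616 ≈ 24.58 hPa.
P_c = 1010 − 24.58 = 985.42 ≈ 985 hPa.

985 hPa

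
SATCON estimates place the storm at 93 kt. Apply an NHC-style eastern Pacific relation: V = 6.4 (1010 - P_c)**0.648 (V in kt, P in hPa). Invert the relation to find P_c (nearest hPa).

ΔP = (V / 6.4)^(1/0.648) = (93/6.4)^1.543.
93/6.4 = 14.531; 14.531^1.543 ≈ 62.18 hPa.
P_c = 1010 − 62.18 = 947.82 ≈ 948 hPa.

948 hPa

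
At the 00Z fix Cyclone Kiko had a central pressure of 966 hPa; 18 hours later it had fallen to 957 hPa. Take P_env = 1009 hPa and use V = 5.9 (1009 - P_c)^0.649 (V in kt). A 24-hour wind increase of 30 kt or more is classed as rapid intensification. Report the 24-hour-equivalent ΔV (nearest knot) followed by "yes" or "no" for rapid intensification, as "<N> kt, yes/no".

V₁: ΔP = 43, V ≈ 5.9 × 43^0.649 ≈ 67.76 kt.
V₂: ΔP = 52, V ≈ 5.9 × 52^0.649 ≈ 76.65 kt.
ΔV over 18 h = 8.89 kt → 24 h equivalent = 8.89 × 24/18 ≈ 11.85 kt.
12 kt < 30 kt ⇒ not rapid intensification.

12 kt, no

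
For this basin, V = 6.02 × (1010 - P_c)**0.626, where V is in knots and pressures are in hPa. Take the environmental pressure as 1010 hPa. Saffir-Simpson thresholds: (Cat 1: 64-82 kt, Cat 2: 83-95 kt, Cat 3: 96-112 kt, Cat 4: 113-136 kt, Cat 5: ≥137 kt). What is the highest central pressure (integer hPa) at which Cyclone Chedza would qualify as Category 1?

Category 1 begins at V = 64 kt.
Required ΔP = (64/6.02)^(1/0.626) = 10.631^1.597 ≈ 43.64 hPa.
P_c ≤ 1010 − 43.64 = 966.36, so the highest integer P_c is 966 hPa.

966 hPa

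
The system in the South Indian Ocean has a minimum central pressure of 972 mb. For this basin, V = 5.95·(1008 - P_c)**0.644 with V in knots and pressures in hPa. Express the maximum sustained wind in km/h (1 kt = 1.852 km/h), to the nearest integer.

111 km/h

ΔP = 1008 − 972 = 36 mb.
V ≈ 5.95 × 36^0.644 = 5.95 × 10.052 ≈ 59.810 kt.
59.810 × 1.852 ≈ 110.77 km/h → 111 km/h.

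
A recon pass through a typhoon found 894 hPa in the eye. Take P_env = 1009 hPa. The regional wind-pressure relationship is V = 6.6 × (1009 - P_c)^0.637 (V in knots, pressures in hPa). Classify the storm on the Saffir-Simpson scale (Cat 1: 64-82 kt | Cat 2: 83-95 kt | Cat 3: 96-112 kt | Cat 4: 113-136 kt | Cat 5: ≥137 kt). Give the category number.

ΔP = 1009 − 894 = 115 hPa.
V ≈ 6.6 × 115^0.637 = 6.6 × 20.54 ≈ 136 kt.
136 kt falls in the Category 4 band.

4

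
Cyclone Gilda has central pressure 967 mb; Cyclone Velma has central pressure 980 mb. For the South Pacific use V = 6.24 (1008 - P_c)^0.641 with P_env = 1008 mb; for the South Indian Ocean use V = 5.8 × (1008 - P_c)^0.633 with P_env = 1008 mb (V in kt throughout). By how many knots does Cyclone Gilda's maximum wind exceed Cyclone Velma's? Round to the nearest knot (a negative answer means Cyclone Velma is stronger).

20 kt

Cyclone Gilda: ΔP = 41; V ≈ 6.24 × 41^0.641 ≈ 67.45 kt.
Cyclone Velma: ΔP = 28; V ≈ 5.8 × 28^0.633 ≈ 47.81 kt.
Difference ≈ 67.45 − 47.81 = 19.64 → 20 kt.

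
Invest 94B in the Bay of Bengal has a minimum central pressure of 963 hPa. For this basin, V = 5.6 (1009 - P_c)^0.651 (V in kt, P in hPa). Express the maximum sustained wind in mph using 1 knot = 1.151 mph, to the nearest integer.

78 mph

ΔP = 1009 − 963 = 46 hPa.
V ≈ 5.6 × 46^0.651 = 5.6 × 12.091 ≈ 67.709 kt.
67.709 × 1.151 ≈ 77.93 mph → 78 mph.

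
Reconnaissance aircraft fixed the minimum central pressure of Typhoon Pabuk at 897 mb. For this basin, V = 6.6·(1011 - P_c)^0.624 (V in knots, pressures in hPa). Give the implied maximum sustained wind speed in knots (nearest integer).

ΔP = 1011 − 897 = 114 mb.
114^0.624 ≈ 19.209.
V ≈ 6.6 × 19.209 ≈ 126.8 kt.

127 kt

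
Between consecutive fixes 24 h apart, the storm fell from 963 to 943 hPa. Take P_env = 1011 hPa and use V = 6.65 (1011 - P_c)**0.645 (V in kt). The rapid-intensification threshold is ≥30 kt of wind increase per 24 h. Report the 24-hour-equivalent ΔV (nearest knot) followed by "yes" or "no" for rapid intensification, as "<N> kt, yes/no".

V₁: ΔP = 48, V ≈ 6.65 × 48^0.645 ≈ 80.76 kt.
V₂: ΔP = 68, V ≈ 6.65 × 68^0.645 ≈ 101.11 kt.
ΔV over 24 h = 20.35 kt → 24 h equivalent = 20.35 × 24/24 ≈ 20.35 kt.
20 kt < 30 kt ⇒ not rapid intensification.

20 kt, no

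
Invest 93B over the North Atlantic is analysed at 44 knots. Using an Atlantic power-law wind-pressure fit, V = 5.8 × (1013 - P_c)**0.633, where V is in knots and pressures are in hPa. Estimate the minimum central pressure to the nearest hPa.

988 hPa

ΔP = (V / 5.8)^(1/0.633) = (44/5.8)^1.580.
44/5.8 = 7.586; 7.586^1.580 ≈ 24.56 hPa.
P_c = 1013 − 24.56 = 988.44 ≈ 988 hPa.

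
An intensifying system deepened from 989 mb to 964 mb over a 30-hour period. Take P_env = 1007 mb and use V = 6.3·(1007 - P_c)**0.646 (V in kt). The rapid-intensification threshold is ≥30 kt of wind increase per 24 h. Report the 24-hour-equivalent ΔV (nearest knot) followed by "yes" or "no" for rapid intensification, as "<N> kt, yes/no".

V₁: ΔP = 18, V ≈ 6.3 × 18^0.646 ≈ 40.76 kt.
V₂: ΔP = 43, V ≈ 6.3 × 43^0.646 ≈ 71.54 kt.
ΔV over 30 h = 30.78 kt → 24 h equivalent = 30.78 × 24/30 ≈ 24.62 kt.
25 kt < 30 kt ⇒ not rapid intensification.

25 kt, no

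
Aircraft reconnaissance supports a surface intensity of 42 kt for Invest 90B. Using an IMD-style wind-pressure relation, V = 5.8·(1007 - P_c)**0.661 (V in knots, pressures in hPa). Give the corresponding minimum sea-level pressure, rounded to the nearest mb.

ΔP = (V / 5.8)^(1/0.661) = (42/5.8)^1.513.
42/5.8 = 7.241; 7.241^1.513 ≈ 19.99 mb.
P_c = 1007 − 19.99 = 987.01 ≈ 987 mb.

987 mb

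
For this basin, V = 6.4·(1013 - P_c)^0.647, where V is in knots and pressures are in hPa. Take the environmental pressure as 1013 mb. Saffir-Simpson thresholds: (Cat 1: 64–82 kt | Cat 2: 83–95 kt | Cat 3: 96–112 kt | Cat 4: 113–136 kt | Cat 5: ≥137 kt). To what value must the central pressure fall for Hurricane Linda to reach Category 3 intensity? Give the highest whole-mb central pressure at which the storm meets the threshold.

Category 3 begins at V = 96 kt.
Required ΔP = (96/6.4)^(1/0.647) = 15.000^1.546 ≈ 65.73 mb.
P_c ≤ 1013 − 65.73 = 947.27, so the highest integer P_c is 947 mb.

947 mb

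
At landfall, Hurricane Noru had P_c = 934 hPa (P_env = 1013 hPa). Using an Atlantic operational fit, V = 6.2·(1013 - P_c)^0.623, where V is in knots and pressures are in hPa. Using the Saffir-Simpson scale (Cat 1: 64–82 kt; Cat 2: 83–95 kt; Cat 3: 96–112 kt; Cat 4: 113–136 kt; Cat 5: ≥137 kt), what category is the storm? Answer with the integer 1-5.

ΔP = 1013 − 934 = 79 hPa.
V ≈ 6.2 × 79^0.623 = 6.2 × 15.21 ≈ 94 kt.
94 kt falls in the Category 2 band.

2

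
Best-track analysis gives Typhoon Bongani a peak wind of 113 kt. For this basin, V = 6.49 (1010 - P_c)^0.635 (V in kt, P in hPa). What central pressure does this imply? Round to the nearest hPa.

920 hPa

ΔP = (V / 6.49)^(1/0.635) = (113/6.49)^1.575.
113/6.49 = 17.411; 17.411^1.575 ≈ 89.96 hPa.
P_c = 1010 − 89.96 = 920.04 ≈ 920 hPa.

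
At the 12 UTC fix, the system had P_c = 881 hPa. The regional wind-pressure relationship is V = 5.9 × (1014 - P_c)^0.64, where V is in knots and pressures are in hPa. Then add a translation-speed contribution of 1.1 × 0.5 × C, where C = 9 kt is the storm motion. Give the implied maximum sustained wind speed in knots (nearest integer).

ΔP = 1014 − 881 = 133 hPa.
133^0.64 ≈ 22.870.
V ≈ 5.9 × 22.870 ≈ 134.9 kt.
Translation term: 1.1 × 0.5 × 9 = 4.95 kt.
Corrected V ≈ 139.85 kt → 140 kt.

140 kt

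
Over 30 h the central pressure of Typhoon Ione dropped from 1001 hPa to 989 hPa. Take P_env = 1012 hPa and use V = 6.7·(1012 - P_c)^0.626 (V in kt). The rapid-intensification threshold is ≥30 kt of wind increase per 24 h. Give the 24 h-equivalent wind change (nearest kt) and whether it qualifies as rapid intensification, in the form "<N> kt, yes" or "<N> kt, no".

14 kt, no

V₁: ΔP = 11, V ≈ 6.7 × 11^0.626 ≈ 30.06 kt.
V₂: ΔP = 23, V ≈ 6.7 × 23^0.626 ≈ 47.70 kt.
ΔV over 30 h = 17.64 kt → 24 h equivalent = 17.64 × 24/30 ≈ 14.11 kt.
14 kt < 30 kt ⇒ not rapid intensification.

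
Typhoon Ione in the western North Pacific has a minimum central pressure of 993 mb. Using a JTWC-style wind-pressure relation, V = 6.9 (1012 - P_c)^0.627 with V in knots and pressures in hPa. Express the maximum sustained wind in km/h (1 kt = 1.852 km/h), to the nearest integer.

81 km/h

ΔP = 1012 − 993 = 19 mb.
V ≈ 6.9 × 19^0.627 = 6.9 × 6.335 ≈ 43.715 kt.
43.715 × 1.852 ≈ 80.96 km/h → 81 km/h.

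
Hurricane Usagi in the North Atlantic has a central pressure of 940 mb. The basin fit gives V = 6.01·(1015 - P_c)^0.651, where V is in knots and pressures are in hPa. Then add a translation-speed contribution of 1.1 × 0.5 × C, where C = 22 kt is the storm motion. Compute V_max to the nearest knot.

112 kt

ΔP = 1015 − 940 = 75 mb.
75^0.651 ≈ 16.621.
V ≈ 6.01 × 16.621 ≈ 99.9 kt.
Translation term: 1.1 × 0.5 × 22 = 12.1 kt.
Corrected V ≈ 112 kt → 112 kt.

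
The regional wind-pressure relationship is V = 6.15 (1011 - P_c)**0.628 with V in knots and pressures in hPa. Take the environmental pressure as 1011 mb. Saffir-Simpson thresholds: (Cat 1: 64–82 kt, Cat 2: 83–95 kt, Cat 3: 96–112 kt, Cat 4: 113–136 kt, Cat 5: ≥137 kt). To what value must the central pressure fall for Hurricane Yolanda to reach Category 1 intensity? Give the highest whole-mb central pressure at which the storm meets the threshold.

969 mb

Category 1 begins at V = 64 kt.
Required ΔP = (64/6.15)^(1/0.628) = 10.407^1.592 ≈ 41.68 mb.
P_c ≤ 1011 − 41.68 = 969.32, so the highest integer P_c is 969 mb.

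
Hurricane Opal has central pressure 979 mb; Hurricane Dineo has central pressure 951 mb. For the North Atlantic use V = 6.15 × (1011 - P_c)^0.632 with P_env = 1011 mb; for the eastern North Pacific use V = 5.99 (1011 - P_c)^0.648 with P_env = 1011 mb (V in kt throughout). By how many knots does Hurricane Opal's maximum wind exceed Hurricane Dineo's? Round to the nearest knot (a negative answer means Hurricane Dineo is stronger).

Hurricane Opal: ΔP = 32; V ≈ 6.15 × 32^0.632 ≈ 54.97 kt.
Hurricane Dineo: ΔP = 60; V ≈ 5.99 × 60^0.648 ≈ 85.05 kt.
Difference ≈ 54.97 − 85.05 = -30.08 → -30 kt.

-30 kt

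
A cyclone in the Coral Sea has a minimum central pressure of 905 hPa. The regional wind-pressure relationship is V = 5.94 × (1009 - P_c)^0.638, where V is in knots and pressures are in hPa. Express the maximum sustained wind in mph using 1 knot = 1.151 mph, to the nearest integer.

ΔP = 1009 − 905 = 104 hPa.
V ≈ 5.94 × 104^0.638 = 5.94 × 19.358 ≈ 114.988 kt.
114.988 × 1.151 ≈ 132.35 mph → 132 mph.

132 mph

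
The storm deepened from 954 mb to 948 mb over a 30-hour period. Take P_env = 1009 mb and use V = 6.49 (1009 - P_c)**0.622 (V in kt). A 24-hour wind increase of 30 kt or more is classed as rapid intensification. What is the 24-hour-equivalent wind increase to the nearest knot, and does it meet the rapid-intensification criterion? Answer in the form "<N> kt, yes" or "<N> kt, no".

4 kt, no

V₁: ΔP = 55, V ≈ 6.49 × 55^0.622 ≈ 78.48 kt.
V₂: ΔP = 61, V ≈ 6.49 × 61^0.622 ≈ 83.70 kt.
ΔV over 30 h = 5.22 kt → 24 h equivalent = 5.22 × 24/30 ≈ 4.18 kt.
4 kt < 30 kt ⇒ not rapid intensification.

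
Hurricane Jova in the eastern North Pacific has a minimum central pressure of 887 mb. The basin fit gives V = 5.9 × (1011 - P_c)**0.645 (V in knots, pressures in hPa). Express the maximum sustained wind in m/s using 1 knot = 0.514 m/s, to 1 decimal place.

ΔP = 1011 − 887 = 124 mb.
V ≈ 5.9 × 124^0.645 = 5.9 × 22.400 ≈ 132.163 kt.
132.163 × 0.514 ≈ 67.93 m/s → 67.9 m/s.

67.9 m/s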